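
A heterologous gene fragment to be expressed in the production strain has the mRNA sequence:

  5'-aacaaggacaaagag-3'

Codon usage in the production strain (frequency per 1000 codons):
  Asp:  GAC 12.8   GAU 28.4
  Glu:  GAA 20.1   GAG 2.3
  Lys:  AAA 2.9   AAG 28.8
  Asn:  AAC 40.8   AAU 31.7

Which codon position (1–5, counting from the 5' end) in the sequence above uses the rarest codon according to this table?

5

Codon 1 AAC (Asn): 40.8 per 1000.
Codon 2 AAG (Lys): 28.8 per 1000.
Codon 3 GAC (Asp): 12.8 per 1000.
Codon 4 AAA (Lys): 2.9 per 1000.
Codon 5 GAG (Glu): 2.3 per 1000.
Lowest frequency is 2.3 at codon 5.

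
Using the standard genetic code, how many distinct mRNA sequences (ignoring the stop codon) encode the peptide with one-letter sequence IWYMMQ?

12

Ile: 3 codons.
Trp: 1 codon.
Tyr: 2 codons.
Met: 1 codon.
Met: 1 codon.
Gln: 2 codons.
3 × 1 × 2 × 1 × 1 × 2 = 12.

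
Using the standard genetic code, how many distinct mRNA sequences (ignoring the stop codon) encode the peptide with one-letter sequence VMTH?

Val: 4 codons.
Met: 1 codon.
Thr: 4 codons.
His: 2 codons.
4 × 1 × 4 × 2 = 32.

32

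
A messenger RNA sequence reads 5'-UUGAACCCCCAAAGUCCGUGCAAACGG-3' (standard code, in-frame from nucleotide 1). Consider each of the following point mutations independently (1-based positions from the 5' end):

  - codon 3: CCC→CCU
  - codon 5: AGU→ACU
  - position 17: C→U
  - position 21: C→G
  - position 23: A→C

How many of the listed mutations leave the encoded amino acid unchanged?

Codon 3: CCC (Pro) → CCU (Pro) — synonymous.
Codon 5: AGU (Ser) → ACU (Thr) — missense.
Codon 6: CCG (Pro) → CUG (Leu) — missense.
Codon 7: UGC (Cys) → UGG (Trp) — missense.
Codon 8: AAA (Lys) → ACA (Thr) — missense.
Synonymous: 1 of 5.

1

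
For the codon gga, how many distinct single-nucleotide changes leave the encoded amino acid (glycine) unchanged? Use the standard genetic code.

Position 1: none → 0 synonymous.
Position 2: none → 0 synonymous.
Position 3: GGU, GGC, GGG → 3 synonymous.
Total: 0 + 0 + 3 = 3.

3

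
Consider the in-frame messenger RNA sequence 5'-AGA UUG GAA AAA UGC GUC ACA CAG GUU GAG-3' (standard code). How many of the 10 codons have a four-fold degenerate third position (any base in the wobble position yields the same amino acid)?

Codon 1 AGA (Arg): third position 2-fold.
Codon 2 UUG (Leu): third position 2-fold.
Codon 3 GAA (Glu): third position 2-fold.
Codon 4 AAA (Lys): third position 2-fold.
Codon 5 UGC (Cys): third position 2-fold.
Codon 6 GUC (Val): third position 4-fold.
Codon 7 ACA (Thr): third position 4-fold.
Codon 8 CAG (Gln): third position 2-fold.
Codon 9 GUU (Val): third position 4-fold.
Codon 10 GAG (Glu): third position 2-fold.
Four-fold degenerate third positions: 3.

3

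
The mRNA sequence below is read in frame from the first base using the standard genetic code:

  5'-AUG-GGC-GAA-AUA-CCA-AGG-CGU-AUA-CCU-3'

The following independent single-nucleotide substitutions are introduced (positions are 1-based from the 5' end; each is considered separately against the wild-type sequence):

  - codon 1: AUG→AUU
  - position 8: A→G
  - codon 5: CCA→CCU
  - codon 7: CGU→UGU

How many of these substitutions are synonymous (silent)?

1

Codon 1: AUG (Met) → AUU (Ile) — missense.
Codon 3: GAA (Glu) → GGA (Gly) — missense.
Codon 5: CCA (Pro) → CCU (Pro) — synonymous.
Codon 7: CGU (Arg) → UGU (Cys) — missense.
Synonymous: 1 of 4.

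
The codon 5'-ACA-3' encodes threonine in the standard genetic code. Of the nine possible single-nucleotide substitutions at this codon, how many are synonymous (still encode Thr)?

Position 1: none → 0 synonymous.
Position 2: none → 0 synonymous.
Position 3: ACT, ACC, ACG → 3 synonymous.
Total: 0 + 0 + 3 = 3.

3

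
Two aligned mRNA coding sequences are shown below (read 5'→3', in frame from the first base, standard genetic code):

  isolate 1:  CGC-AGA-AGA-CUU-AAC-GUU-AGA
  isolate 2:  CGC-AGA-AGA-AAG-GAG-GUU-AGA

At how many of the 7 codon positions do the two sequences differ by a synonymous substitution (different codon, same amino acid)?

Codon 1: CGC Arg / CGC Arg — identical.
Codon 2: AGA Arg / AGA Arg — identical.
Codon 3: AGA Arg / AGA Arg — identical.
Codon 4: CUU Leu / AAG Lys — nonsynonymous.
Codon 5: AAC Asn / GAG Glu — nonsynonymous.
Codon 6: GUU Val / GUU Val — identical.
Codon 7: AGA Arg / AGA Arg — identical.
Synonymous differences: 0.

0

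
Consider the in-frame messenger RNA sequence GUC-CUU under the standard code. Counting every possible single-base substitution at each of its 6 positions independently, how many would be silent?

6

Codon 1 (GUC, Val): 3 synonymous substitutions.
Codon 2 (CUU, Leu): 3 synonymous substitutions.
Total: 3 + 3 = 6.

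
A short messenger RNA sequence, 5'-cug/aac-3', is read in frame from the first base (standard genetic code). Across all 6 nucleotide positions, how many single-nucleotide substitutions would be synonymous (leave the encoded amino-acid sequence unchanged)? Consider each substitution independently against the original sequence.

Codon 1 (CUG, Leu): 4 synonymous substitutions.
Codon 2 (AAC, Asn): 1 synonymous substitution.
Total: 4 + 1 = 5.

5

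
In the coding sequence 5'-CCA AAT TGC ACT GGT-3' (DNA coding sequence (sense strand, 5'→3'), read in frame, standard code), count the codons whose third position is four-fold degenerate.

Codon 1 CCA (Pro): third position 4-fold.
Codon 2 AAT (Asn): third position 2-fold.
Codon 3 TGC (Cys): third position 2-fold.
Codon 4 ACT (Thr): third position 4-fold.
Codon 5 GGT (Gly): third position 4-fold.
Four-fold degenerate third positions: 3.

3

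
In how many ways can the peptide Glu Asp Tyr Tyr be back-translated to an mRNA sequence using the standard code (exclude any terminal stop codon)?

Glu: 2 codons.
Asp: 2 codons.
Tyr: 2 codons.
Tyr: 2 codons.
2 × 2 × 2 × 2 = 16.

16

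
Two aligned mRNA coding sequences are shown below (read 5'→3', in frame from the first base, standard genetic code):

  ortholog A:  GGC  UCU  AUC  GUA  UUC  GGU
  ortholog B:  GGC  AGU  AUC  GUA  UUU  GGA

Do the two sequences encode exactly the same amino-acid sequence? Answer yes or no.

Codon 1: GGC Gly / GGC Gly — identical.
Codon 2: UCU Ser / AGU Ser — synonymous.
Codon 3: AUC Ile / AUC Ile — identical.
Codon 4: GUA Val / GUA Val — identical.
Codon 5: UUC Phe / UUU Phe — synonymous.
Codon 6: GGU Gly / GGA Gly — synonymous.
Nonsynonymous differences: 0 → same protein.

yes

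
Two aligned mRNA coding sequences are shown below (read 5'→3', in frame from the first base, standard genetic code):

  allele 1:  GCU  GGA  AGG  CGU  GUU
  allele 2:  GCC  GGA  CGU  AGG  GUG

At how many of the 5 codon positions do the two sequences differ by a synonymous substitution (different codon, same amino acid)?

4

Codon 1: GCU Ala / GCC Ala — synonymous.
Codon 2: GGA Gly / GGA Gly — identical.
Codon 3: AGG Arg / CGU Arg — synonymous.
Codon 4: CGU Arg / AGG Arg — synonymous.
Codon 5: GUU Val / GUG Val — synonymous.
Synonymous differences: 4.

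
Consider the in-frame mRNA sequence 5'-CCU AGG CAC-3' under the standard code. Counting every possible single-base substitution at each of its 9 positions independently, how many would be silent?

6

Codon 1 (CCU, Pro): 3 synonymous substitutions.
Codon 2 (AGG, Arg): 2 synonymous substitutions.
Codon 3 (CAC, His): 1 synonymous substitution.
Total: 3 + 2 + 1 = 6.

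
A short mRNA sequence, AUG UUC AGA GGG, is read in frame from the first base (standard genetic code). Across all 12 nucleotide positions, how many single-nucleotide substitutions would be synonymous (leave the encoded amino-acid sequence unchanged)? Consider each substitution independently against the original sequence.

6

Codon 1 (AUG, Met): 0 synonymous substitutions.
Codon 2 (UUC, Phe): 1 synonymous substitution.
Codon 3 (AGA, Arg): 2 synonymous substitutions.
Codon 4 (GGG, Gly): 3 synonymous substitutions.
Total: 0 + 1 + 2 + 3 = 6.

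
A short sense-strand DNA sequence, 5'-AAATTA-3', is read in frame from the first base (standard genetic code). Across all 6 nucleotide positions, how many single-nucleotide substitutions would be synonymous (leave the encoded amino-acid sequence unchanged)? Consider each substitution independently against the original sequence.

Codon 1 (AAA, Lys): 1 synonymous substitution.
Codon 2 (TTA, Leu): 2 synonymous substitutions.
Total: 1 + 2 = 3.

3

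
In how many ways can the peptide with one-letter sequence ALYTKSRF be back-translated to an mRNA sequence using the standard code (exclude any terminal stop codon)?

Ala: 4 codons.
Leu: 6 codons.
Tyr: 2 codons.
Thr: 4 codons.
Lys: 2 codons.
Ser: 6 codons.
Arg: 6 codons.
Phe: 2 codons.
4 × 6 × 2 × 4 × 2 × 6 × 6 × 2 = 27648.

27648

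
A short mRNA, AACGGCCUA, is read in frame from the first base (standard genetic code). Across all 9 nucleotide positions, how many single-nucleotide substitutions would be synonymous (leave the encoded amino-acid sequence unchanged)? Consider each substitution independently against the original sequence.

8

Codon 1 (AAC, Asn): 1 synonymous substitution.
Codon 2 (GGC, Gly): 3 synonymous substitutions.
Codon 3 (CUA, Leu): 4 synonymous substitutions.
Total: 1 + 3 + 4 = 8.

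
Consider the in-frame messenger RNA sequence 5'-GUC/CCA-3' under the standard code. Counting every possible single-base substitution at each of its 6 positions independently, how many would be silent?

6

Codon 1 (GUC, Val): 3 synonymous substitutions.
Codon 2 (CCA, Pro): 3 synonymous substitutions.
Total: 3 + 3 = 6.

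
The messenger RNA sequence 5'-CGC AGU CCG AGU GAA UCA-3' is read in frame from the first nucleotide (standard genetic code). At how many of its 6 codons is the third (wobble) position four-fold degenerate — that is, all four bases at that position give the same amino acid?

3

Codon 1 CGC (Arg): third position 4-fold.
Codon 2 AGU (Ser): third position 2-fold.
Codon 3 CCG (Pro): third position 4-fold.
Codon 4 AGU (Ser): third position 2-fold.
Codon 5 GAA (Glu): third position 2-fold.
Codon 6 UCA (Ser): third position 4-fold.
Four-fold degenerate third positions: 3.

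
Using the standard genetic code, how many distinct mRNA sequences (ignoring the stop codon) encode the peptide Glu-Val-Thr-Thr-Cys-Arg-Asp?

3072

Glu: 2 codons.
Val: 4 codons.
Thr: 4 codons.
Thr: 4 codons.
Cys: 2 codons.
Arg: 6 codons.
Asp: 2 codons.
2 × 4 × 4 × 4 × 2 × 6 × 2 = 3072.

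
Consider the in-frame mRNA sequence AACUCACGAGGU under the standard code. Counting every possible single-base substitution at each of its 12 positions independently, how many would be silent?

11

Codon 1 (AAC, Asn): 1 synonymous substitution.
Codon 2 (UCA, Ser): 3 synonymous substitutions.
Codon 3 (CGA, Arg): 4 synonymous substitutions.
Codon 4 (GGU, Gly): 3 synonymous substitutions.
Total: 1 + 3 + 4 + 3 = 11.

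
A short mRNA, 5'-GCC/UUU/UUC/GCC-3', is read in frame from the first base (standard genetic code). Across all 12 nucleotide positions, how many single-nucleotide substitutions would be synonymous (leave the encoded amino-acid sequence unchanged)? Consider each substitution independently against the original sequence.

Codon 1 (GCC, Ala): 3 synonymous substitutions.
Codon 2 (UUU, Phe): 1 synonymous substitution.
Codon 3 (UUC, Phe): 1 synonymous substitution.
Codon 4 (GCC, Ala): 3 synonymous substitutions.
Total: 3 + 1 + 1 + 3 = 8.

8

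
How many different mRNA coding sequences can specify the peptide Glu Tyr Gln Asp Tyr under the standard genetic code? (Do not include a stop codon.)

32

Glu: 2 codons.
Tyr: 2 codons.
Gln: 2 codons.
Asp: 2 codons.
Tyr: 2 codons.
2 × 2 × 2 × 2 × 2 = 32.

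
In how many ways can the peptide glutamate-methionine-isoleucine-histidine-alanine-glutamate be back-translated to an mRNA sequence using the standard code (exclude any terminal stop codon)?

Glu: 2 codons.
Met: 1 codon.
Ile: 3 codons.
His: 2 codons.
Ala: 4 codons.
Glu: 2 codons.
2 × 1 × 3 × 2 × 4 × 2 = 96.

96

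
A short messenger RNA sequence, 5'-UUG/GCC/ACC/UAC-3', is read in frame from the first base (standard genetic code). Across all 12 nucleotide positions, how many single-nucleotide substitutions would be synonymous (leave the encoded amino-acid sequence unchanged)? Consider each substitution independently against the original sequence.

Codon 1 (UUG, Leu): 2 synonymous substitutions.
Codon 2 (GCC, Ala): 3 synonymous substitutions.
Codon 3 (ACC, Thr): 3 synonymous substitutions.
Codon 4 (UAC, Tyr): 1 synonymous substitution.
Total: 2 + 3 + 3 + 1 = 9.

9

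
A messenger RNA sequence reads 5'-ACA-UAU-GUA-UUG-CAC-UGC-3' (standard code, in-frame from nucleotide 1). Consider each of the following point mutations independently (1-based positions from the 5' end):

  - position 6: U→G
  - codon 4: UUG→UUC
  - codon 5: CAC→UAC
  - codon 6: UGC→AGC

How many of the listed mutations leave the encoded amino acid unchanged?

Codon 2: UAU (Tyr) → UAG (Stop) — nonsense.
Codon 4: UUG (Leu) → UUC (Phe) — missense.
Codon 5: CAC (His) → UAC (Tyr) — missense.
Codon 6: UGC (Cys) → AGC (Ser) — missense.
Synonymous: 0 of 4.

0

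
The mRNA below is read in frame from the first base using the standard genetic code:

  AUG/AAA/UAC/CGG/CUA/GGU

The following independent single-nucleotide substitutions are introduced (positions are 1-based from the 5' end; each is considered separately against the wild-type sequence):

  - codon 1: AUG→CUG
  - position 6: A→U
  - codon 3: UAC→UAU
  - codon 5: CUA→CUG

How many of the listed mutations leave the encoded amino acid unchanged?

2

Codon 1: AUG (Met) → CUG (Leu) — missense.
Codon 2: AAA (Lys) → AAU (Asn) — missense.
Codon 3: UAC (Tyr) → UAU (Tyr) — synonymous.
Codon 5: CUA (Leu) → CUG (Leu) — synonymous.
Synonymous: 2 of 4.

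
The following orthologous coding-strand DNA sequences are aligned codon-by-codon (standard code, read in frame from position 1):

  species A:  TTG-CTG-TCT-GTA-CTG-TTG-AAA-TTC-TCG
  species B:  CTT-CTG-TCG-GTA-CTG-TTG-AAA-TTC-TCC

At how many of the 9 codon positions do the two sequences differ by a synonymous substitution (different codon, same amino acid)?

Codon 1: TTG Leu / CTT Leu — synonymous.
Codon 2: CTG Leu / CTG Leu — identical.
Codon 3: TCT Ser / TCG Ser — synonymous.
Codon 4: GTA Val / GTA Val — identical.
Codon 5: CTG Leu / CTG Leu — identical.
Codon 6: TTG Leu / TTG Leu — identical.
Codon 7: AAA Lys / AAA Lys — identical.
Codon 8: TTC Phe / TTC Phe — identical.
Codon 9: TCG Ser / TCC Ser — synonymous.
Synonymous differences: 3.

3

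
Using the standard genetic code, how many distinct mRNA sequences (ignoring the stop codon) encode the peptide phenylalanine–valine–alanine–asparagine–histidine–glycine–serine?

Phe: 2 codons.
Val: 4 codons.
Ala: 4 codons.
Asn: 2 codons.
His: 2 codons.
Gly: 4 codons.
Ser: 6 codons.
2 × 4 × 4 × 2 × 2 × 4 × 6 = 3072.

3072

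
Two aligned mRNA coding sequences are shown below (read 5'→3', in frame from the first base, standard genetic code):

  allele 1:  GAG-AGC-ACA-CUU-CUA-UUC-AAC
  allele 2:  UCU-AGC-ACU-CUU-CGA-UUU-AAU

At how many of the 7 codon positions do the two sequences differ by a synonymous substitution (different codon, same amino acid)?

3

Codon 1: GAG Glu / UCU Ser — nonsynonymous.
Codon 2: AGC Ser / AGC Ser — identical.
Codon 3: ACA Thr / ACU Thr — synonymous.
Codon 4: CUU Leu / CUU Leu — identical.
Codon 5: CUA Leu / CGA Arg — nonsynonymous.
Codon 6: UUC Phe / UUU Phe — synonymous.
Codon 7: AAC Asn / AAU Asn — synonymous.
Synonymous differences: 3.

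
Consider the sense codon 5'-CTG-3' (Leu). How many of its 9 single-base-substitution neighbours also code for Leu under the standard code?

Position 1: TTG → 1 synonymous.
Position 2: none → 0 synonymous.
Position 3: CTT, CTC, CTA → 3 synonymous.
Total: 1 + 0 + 3 = 4.

4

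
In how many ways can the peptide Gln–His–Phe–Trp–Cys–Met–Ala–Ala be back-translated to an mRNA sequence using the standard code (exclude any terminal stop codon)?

Gln: 2 codons.
His: 2 codons.
Phe: 2 codons.
Trp: 1 codon.
Cys: 2 codons.
Met: 1 codon.
Ala: 4 codons.
Ala: 4 codons.
2 × 2 × 2 × 1 × 2 × 1 × 4 × 4 = 256.

256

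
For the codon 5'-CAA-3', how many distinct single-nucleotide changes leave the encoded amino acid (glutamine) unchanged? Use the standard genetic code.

Position 1: none → 0 synonymous.
Position 2: none → 0 synonymous.
Position 3: CAG → 1 synonymous.
Total: 0 + 0 + 1 = 1.

1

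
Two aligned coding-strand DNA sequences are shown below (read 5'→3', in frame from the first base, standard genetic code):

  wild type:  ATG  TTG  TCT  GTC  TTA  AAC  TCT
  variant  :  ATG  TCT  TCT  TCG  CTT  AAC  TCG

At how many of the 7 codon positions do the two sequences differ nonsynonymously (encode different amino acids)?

Codon 1: ATG Met / ATG Met — identical.
Codon 2: TTG Leu / TCT Ser — nonsynonymous.
Codon 3: TCT Ser / TCT Ser — identical.
Codon 4: GTC Val / TCG Ser — nonsynonymous.
Codon 5: TTA Leu / CTT Leu — synonymous.
Codon 6: AAC Asn / AAC Asn — identical.
Codon 7: TCT Ser / TCG Ser — synonymous.
Nonsynonymous differences: 2.

2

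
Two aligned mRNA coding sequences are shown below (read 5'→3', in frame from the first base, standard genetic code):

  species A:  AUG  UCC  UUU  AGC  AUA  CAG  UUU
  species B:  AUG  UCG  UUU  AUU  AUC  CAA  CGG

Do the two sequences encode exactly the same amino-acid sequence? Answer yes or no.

Codon 1: AUG Met / AUG Met — identical.
Codon 2: UCC Ser / UCG Ser — synonymous.
Codon 3: UUU Phe / UUU Phe — identical.
Codon 4: AGC Ser / AUU Ile — nonsynonymous.
Codon 5: AUA Ile / AUC Ile — synonymous.
Codon 6: CAG Gln / CAA Gln — synonymous.
Codon 7: UUU Phe / CGG Arg — nonsynonymous.
Nonsynonymous differences: 2 → different protein.

no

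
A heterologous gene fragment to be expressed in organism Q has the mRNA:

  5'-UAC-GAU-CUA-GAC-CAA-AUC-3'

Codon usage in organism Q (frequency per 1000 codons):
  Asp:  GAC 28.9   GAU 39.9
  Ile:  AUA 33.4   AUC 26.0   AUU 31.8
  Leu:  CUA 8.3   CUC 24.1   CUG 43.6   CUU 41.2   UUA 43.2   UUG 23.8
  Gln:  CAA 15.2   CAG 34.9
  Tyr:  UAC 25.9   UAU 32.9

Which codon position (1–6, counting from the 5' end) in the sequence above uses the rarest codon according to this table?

3

Codon 1 UAC (Tyr): 25.9 per 1000.
Codon 2 GAU (Asp): 39.9 per 1000.
Codon 3 CUA (Leu): 8.3 per 1000.
Codon 4 GAC (Asp): 28.9 per 1000.
Codon 5 CAA (Gln): 15.2 per 1000.
Codon 6 AUC (Ile): 26.0 per 1000.
Lowest frequency is 8.3 at codon 3.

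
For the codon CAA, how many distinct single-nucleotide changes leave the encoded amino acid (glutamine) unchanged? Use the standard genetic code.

1

Position 1: none → 0 synonymous.
Position 2: none → 0 synonymous.
Position 3: CAG → 1 synonymous.
Total: 0 + 0 + 1 = 1.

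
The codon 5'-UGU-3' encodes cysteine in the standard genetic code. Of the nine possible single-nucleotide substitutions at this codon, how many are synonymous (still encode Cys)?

1

Position 1: none → 0 synonymous.
Position 2: none → 0 synonymous.
Position 3: UGC → 1 synonymous.
Total: 0 + 0 + 1 = 1.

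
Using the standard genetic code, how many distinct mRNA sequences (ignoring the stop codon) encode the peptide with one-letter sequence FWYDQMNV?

128

Phe: 2 codons.
Trp: 1 codon.
Tyr: 2 codons.
Asp: 2 codons.
Gln: 2 codons.
Met: 1 codon.
Asn: 2 codons.
Val: 4 codons.
2 × 1 × 2 × 2 × 2 × 1 × 2 × 4 = 128.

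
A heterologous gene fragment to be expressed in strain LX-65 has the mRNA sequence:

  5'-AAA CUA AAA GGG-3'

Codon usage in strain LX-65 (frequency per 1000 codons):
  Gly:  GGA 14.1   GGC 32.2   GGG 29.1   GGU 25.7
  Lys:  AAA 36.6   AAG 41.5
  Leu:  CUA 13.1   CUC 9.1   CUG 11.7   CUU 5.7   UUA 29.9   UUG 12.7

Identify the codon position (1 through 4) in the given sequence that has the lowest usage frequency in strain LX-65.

2

Codon 1 AAA (Lys): 36.6 per 1000.
Codon 2 CUA (Leu): 13.1 per 1000.
Codon 3 AAA (Lys): 36.6 per 1000.
Codon 4 GGG (Gly): 29.1 per 1000.
Lowest frequency is 13.1 at codon 2.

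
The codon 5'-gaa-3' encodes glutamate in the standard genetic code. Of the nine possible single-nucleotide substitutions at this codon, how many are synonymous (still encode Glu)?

Position 1: none → 0 synonymous.
Position 2: none → 0 synonymous.
Position 3: GAG → 1 synonymous.
Total: 0 + 0 + 1 = 1.

1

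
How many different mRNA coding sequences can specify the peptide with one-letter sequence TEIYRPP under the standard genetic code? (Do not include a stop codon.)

4608

Thr: 4 codons.
Glu: 2 codons.
Ile: 3 codons.
Tyr: 2 codons.
Arg: 6 codons.
Pro: 4 codons.
Pro: 4 codons.
4 × 2 × 3 × 2 × 6 × 4 × 4 = 4608.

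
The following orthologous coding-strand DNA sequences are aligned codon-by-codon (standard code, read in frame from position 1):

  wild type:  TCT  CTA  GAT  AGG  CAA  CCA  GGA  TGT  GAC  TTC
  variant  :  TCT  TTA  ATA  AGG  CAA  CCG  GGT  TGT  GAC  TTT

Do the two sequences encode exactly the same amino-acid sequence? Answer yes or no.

no

Codon 1: TCT Ser / TCT Ser — identical.
Codon 2: CTA Leu / TTA Leu — synonymous.
Codon 3: GAT Asp / ATA Ile — nonsynonymous.
Codon 4: AGG Arg / AGG Arg — identical.
Codon 5: CAA Gln / CAA Gln — identical.
Codon 6: CCA Pro / CCG Pro — synonymous.
Codon 7: GGA Gly / GGT Gly — synonymous.
Codon 8: TGT Cys / TGT Cys — identical.
Codon 9: GAC Asp / GAC Asp — identical.
Codon 10: TTC Phe / TTT Phe — synonymous.
Nonsynonymous differences: 1 → different protein.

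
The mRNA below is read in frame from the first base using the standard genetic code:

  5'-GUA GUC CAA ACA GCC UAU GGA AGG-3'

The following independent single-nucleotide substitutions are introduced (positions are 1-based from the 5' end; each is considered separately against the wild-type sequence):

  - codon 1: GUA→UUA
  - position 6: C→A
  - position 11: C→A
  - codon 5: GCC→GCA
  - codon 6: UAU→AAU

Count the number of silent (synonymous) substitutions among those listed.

2

Codon 1: GUA (Val) → UUA (Leu) — missense.
Codon 2: GUC (Val) → GUA (Val) — synonymous.
Codon 4: ACA (Thr) → AAA (Lys) — missense.
Codon 5: GCC (Ala) → GCA (Ala) — synonymous.
Codon 6: UAU (Tyr) → AAU (Asn) — missense.
Synonymous: 2 of 5.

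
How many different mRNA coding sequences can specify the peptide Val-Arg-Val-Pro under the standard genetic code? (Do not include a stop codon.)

384

Val: 4 codons.
Arg: 6 codons.
Val: 4 codons.
Pro: 4 codons.
4 × 6 × 4 × 4 = 384.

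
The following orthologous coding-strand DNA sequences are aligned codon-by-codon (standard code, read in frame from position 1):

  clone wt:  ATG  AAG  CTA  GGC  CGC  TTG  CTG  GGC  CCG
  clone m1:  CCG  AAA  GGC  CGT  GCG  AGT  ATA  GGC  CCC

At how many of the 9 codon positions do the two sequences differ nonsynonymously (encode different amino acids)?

6

Codon 1: ATG Met / CCG Pro — nonsynonymous.
Codon 2: AAG Lys / AAA Lys — synonymous.
Codon 3: CTA Leu / GGC Gly — nonsynonymous.
Codon 4: GGC Gly / CGT Arg — nonsynonymous.
Codon 5: CGC Arg / GCG Ala — nonsynonymous.
Codon 6: TTG Leu / AGT Ser — nonsynonymous.
Codon 7: CTG Leu / ATA Ile — nonsynonymous.
Codon 8: GGC Gly / GGC Gly — identical.
Codon 9: CCG Pro / CCC Pro — synonymous.
Nonsynonymous differences: 6.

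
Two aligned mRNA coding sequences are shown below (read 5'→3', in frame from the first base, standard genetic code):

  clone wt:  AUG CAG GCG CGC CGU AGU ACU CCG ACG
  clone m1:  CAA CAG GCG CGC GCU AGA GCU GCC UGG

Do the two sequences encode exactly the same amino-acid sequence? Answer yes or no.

no

Codon 1: AUG Met / CAA Gln — nonsynonymous.
Codon 2: CAG Gln / CAG Gln — identical.
Codon 3: GCG Ala / GCG Ala — identical.
Codon 4: CGC Arg / CGC Arg — identical.
Codon 5: CGU Arg / GCU Ala — nonsynonymous.
Codon 6: AGU Ser / AGA Arg — nonsynonymous.
Codon 7: ACU Thr / GCU Ala — nonsynonymous.
Codon 8: CCG Pro / GCC Ala — nonsynonymous.
Codon 9: ACG Thr / UGG Trp — nonsynonymous.
Nonsynonymous differences: 6 → different protein.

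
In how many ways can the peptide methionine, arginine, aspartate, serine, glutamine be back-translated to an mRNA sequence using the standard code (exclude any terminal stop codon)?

144

Met: 1 codon.
Arg: 6 codons.
Asp: 2 codons.
Ser: 6 codons.
Gln: 2 codons.
1 × 6 × 2 × 6 × 2 = 144.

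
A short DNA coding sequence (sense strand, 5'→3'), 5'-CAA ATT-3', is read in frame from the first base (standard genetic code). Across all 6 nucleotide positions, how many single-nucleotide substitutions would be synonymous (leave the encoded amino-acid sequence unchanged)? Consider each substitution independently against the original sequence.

Codon 1 (CAA, Gln): 1 synonymous substitution.
Codon 2 (ATT, Ile): 2 synonymous substitutions.
Total: 1 + 2 = 3.

3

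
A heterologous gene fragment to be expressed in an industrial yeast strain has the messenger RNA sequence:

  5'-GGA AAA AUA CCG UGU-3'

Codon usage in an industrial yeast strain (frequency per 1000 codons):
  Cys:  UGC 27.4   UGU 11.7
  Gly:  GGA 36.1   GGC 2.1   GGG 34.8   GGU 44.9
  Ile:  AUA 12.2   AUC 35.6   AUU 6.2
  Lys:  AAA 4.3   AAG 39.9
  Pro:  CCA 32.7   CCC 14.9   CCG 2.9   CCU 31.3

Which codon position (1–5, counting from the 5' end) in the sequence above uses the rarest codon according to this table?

Codon 1 GGA (Gly): 36.1 per 1000.
Codon 2 AAA (Lys): 4.3 per 1000.
Codon 3 AUA (Ile): 12.2 per 1000.
Codon 4 CCG (Pro): 2.9 per 1000.
Codon 5 UGU (Cys): 11.7 per 1000.
Lowest frequency is 2.9 at codon 4.

4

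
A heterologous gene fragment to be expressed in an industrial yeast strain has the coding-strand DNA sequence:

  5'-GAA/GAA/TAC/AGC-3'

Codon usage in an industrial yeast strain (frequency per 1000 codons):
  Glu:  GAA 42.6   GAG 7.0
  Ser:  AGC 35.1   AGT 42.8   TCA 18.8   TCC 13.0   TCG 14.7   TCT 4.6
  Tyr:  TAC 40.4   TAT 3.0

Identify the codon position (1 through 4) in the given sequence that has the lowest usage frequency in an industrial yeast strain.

4

Codon 1 GAA (Glu): 42.6 per 1000.
Codon 2 GAA (Glu): 42.6 per 1000.
Codon 3 TAC (Tyr): 40.4 per 1000.
Codon 4 AGC (Ser): 35.1 per 1000.
Lowest frequency is 35.1 at codon 4.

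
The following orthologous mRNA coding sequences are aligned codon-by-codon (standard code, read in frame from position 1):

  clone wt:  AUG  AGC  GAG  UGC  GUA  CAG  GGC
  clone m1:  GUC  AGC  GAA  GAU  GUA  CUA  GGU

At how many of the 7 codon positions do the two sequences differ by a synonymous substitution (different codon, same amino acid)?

2

Codon 1: AUG Met / GUC Val — nonsynonymous.
Codon 2: AGC Ser / AGC Ser — identical.
Codon 3: GAG Glu / GAA Glu — synonymous.
Codon 4: UGC Cys / GAU Asp — nonsynonymous.
Codon 5: GUA Val / GUA Val — identical.
Codon 6: CAG Gln / CUA Leu — nonsynonymous.
Codon 7: GGC Gly / GGU Gly — synonymous.
Synonymous differences: 2.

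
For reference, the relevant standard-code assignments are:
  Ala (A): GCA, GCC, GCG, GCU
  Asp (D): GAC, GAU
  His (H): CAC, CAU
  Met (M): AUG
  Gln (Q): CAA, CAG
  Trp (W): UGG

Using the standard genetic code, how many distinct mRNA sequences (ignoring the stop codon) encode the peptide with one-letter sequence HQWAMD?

His: 2 codons.
Gln: 2 codons.
Trp: 1 codon.
Ala: 4 codons.
Met: 1 codon.
Asp: 2 codons.
2 × 2 × 1 × 4 × 1 × 2 = 32.

32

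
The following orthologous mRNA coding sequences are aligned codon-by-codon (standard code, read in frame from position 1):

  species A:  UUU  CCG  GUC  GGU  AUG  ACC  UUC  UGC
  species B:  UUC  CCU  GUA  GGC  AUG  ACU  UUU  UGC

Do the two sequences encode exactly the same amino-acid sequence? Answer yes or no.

Codon 1: UUU Phe / UUC Phe — synonymous.
Codon 2: CCG Pro / CCU Pro — synonymous.
Codon 3: GUC Val / GUA Val — synonymous.
Codon 4: GGU Gly / GGC Gly — synonymous.
Codon 5: AUG Met / AUG Met — identical.
Codon 6: ACC Thr / ACU Thr — synonymous.
Codon 7: UUC Phe / UUU Phe — synonymous.
Codon 8: UGC Cys / UGC Cys — identical.
Nonsynonymous differences: 0 → same protein.

yes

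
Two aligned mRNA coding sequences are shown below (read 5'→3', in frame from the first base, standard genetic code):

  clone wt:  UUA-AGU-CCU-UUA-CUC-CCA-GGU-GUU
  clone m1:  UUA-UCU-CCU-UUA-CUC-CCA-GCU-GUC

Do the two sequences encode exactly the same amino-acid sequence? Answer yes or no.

no

Codon 1: UUA Leu / UUA Leu — identical.
Codon 2: AGU Ser / UCU Ser — synonymous.
Codon 3: CCU Pro / CCU Pro — identical.
Codon 4: UUA Leu / UUA Leu — identical.
Codon 5: CUC Leu / CUC Leu — identical.
Codon 6: CCA Pro / CCA Pro — identical.
Codon 7: GGU Gly / GCU Ala — nonsynonymous.
Codon 8: GUU Val / GUC Val — synonymous.
Nonsynonymous differences: 1 → different protein.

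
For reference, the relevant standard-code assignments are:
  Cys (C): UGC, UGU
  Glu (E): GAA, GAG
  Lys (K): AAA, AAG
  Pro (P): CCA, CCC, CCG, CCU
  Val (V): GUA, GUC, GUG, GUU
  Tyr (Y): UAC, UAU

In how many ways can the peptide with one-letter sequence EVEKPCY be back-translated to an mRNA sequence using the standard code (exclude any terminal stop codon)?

512

Glu: 2 codons.
Val: 4 codons.
Glu: 2 codons.
Lys: 2 codons.
Pro: 4 codons.
Cys: 2 codons.
Tyr: 2 codons.
2 × 4 × 2 × 2 × 4 × 2 × 2 = 512.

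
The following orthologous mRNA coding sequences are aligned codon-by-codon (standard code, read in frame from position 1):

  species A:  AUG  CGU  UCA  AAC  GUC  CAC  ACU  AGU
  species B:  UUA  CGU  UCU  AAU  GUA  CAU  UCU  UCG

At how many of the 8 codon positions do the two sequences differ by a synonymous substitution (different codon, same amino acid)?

Codon 1: AUG Met / UUA Leu — nonsynonymous.
Codon 2: CGU Arg / CGU Arg — identical.
Codon 3: UCA Ser / UCU Ser — synonymous.
Codon 4: AAC Asn / AAU Asn — synonymous.
Codon 5: GUC Val / GUA Val — synonymous.
Codon 6: CAC His / CAU His — synonymous.
Codon 7: ACU Thr / UCU Ser — nonsynonymous.
Codon 8: AGU Ser / UCG Ser — synonymous.
Synonymous differences: 5.

5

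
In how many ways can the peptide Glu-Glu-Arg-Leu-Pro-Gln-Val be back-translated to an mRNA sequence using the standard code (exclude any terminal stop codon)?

4608

Glu: 2 codons.
Glu: 2 codons.
Arg: 6 codons.
Leu: 6 codons.
Pro: 4 codons.
Gln: 2 codons.
Val: 4 codons.
2 × 2 × 6 × 6 × 4 × 2 × 4 = 4608.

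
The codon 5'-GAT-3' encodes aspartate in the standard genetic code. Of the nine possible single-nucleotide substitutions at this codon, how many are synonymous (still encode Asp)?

Position 1: none → 0 synonymous.
Position 2: none → 0 synonymous.
Position 3: GAC → 1 synonymous.
Total: 0 + 0 + 1 = 1.

1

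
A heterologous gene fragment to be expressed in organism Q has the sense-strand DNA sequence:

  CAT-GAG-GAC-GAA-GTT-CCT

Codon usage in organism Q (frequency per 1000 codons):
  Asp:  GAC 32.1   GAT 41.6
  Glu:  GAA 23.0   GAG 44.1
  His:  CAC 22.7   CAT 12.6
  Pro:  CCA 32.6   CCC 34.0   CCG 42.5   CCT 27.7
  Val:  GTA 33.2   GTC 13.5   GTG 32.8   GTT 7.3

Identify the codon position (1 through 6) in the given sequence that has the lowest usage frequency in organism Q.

5

Codon 1 CAT (His): 12.6 per 1000.
Codon 2 GAG (Glu): 44.1 per 1000.
Codon 3 GAC (Asp): 32.1 per 1000.
Codon 4 GAA (Glu): 23.0 per 1000.
Codon 5 GTT (Val): 7.3 per 1000.
Codon 6 CCT (Pro): 27.7 per 1000.
Lowest frequency is 7.3 at codon 5.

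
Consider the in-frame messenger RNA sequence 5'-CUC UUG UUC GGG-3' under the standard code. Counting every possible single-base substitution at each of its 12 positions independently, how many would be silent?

Codon 1 (CUC, Leu): 3 synonymous substitutions.
Codon 2 (UUG, Leu): 2 synonymous substitutions.
Codon 3 (UUC, Phe): 1 synonymous substitution.
Codon 4 (GGG, Gly): 3 synonymous substitutions.
Total: 3 + 2 + 1 + 3 = 9.

9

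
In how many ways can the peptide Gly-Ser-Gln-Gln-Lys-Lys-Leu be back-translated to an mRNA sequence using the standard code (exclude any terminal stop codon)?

Gly: 4 codons.
Ser: 6 codons.
Gln: 2 codons.
Gln: 2 codons.
Lys: 2 codons.
Lys: 2 codons.
Leu: 6 codons.
4 × 6 × 2 × 2 × 2 × 2 × 6 = 2304.

2304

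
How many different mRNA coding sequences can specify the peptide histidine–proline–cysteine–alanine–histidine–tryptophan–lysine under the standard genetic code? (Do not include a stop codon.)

His: 2 codons.
Pro: 4 codons.
Cys: 2 codons.
Ala: 4 codons.
His: 2 codons.
Trp: 1 codon.
Lys: 2 codons.
2 × 4 × 2 × 4 × 2 × 1 × 2 = 256.

256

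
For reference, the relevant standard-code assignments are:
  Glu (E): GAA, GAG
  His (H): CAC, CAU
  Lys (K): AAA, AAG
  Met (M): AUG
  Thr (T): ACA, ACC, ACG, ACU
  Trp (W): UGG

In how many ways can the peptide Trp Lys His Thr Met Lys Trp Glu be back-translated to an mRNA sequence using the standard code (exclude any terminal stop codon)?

Trp: 1 codon.
Lys: 2 codons.
His: 2 codons.
Thr: 4 codons.
Met: 1 codon.
Lys: 2 codons.
Trp: 1 codon.
Glu: 2 codons.
1 × 2 × 2 × 4 × 1 × 2 × 1 × 2 = 64.

64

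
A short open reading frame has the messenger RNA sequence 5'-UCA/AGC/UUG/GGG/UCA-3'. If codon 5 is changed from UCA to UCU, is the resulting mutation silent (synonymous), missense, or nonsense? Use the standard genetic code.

silent

Position 15 falls in codon 5: UCA → Ser.
After the substitution the codon is UCU → Ser.
Both encode Ser, so the change is synonymous.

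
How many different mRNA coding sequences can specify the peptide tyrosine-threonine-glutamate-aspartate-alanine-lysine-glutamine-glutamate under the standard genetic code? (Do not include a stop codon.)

Tyr: 2 codons.
Thr: 4 codons.
Glu: 2 codons.
Asp: 2 codons.
Ala: 4 codons.
Lys: 2 codons.
Gln: 2 codons.
Glu: 2 codons.
2 × 4 × 2 × 2 × 4 × 2 × 2 × 2 = 1024.

1024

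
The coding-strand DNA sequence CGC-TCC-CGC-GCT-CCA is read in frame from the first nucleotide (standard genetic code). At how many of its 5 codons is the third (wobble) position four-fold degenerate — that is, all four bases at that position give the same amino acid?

5

Codon 1 CGC (Arg): third position 4-fold.
Codon 2 TCC (Ser): third position 4-fold.
Codon 3 CGC (Arg): third position 4-fold.
Codon 4 GCT (Ala): third position 4-fold.
Codon 5 CCA (Pro): third position 4-fold.
Four-fold degenerate third positions: 5.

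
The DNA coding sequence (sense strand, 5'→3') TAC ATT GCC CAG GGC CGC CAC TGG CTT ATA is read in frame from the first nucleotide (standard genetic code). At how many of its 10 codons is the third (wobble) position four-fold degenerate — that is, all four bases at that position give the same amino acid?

Codon 1 TAC (Tyr): third position 2-fold.
Codon 2 ATT (Ile): third position 3-fold.
Codon 3 GCC (Ala): third position 4-fold.
Codon 4 CAG (Gln): third position 2-fold.
Codon 5 GGC (Gly): third position 4-fold.
Codon 6 CGC (Arg): third position 4-fold.
Codon 7 CAC (His): third position 2-fold.
Codon 8 TGG (Trp): third position 1-fold.
Codon 9 CTT (Leu): third position 4-fold.
Codon 10 ATA (Ile): third position 3-fold.
Four-fold degenerate third positions: 4.

4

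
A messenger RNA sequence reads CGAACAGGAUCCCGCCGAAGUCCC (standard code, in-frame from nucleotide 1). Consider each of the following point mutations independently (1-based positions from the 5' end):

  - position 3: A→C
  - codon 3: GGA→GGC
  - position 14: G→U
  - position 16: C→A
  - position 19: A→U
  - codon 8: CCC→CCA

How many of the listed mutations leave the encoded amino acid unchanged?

4

Codon 1: CGA (Arg) → CGC (Arg) — synonymous.
Codon 3: GGA (Gly) → GGC (Gly) — synonymous.
Codon 5: CGC (Arg) → CUC (Leu) — missense.
Codon 6: CGA (Arg) → AGA (Arg) — synonymous.
Codon 7: AGU (Ser) → UGU (Cys) — missense.
Codon 8: CCC (Pro) → CCA (Pro) — synonymous.
Synonymous: 4 of 6.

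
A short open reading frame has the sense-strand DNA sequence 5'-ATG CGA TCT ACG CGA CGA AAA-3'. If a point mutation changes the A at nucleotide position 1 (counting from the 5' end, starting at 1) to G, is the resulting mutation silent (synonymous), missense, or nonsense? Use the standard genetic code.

missense

Position 1 falls in codon 1: ATG → Met.
After the substitution the codon is GTG → Val.
Met ≠ Val, so this is a missense mutation.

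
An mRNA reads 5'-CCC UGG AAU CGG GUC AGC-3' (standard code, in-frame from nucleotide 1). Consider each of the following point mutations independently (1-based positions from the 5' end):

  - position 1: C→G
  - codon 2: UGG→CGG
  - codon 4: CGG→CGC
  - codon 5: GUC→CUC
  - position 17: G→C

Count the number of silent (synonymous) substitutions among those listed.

1

Codon 1: CCC (Pro) → GCC (Ala) — missense.
Codon 2: UGG (Trp) → CGG (Arg) — missense.
Codon 4: CGG (Arg) → CGC (Arg) — synonymous.
Codon 5: GUC (Val) → CUC (Leu) — missense.
Codon 6: AGC (Ser) → ACC (Thr) — missense.
Synonymous: 1 of 5.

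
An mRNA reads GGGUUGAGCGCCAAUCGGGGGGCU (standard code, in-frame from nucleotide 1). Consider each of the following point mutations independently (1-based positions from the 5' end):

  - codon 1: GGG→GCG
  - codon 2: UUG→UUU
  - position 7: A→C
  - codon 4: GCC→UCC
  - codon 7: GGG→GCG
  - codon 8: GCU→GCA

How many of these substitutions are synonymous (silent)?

Codon 1: GGG (Gly) → GCG (Ala) — missense.
Codon 2: UUG (Leu) → UUU (Phe) — missense.
Codon 3: AGC (Ser) → CGC (Arg) — missense.
Codon 4: GCC (Ala) → UCC (Ser) — missense.
Codon 7: GGG (Gly) → GCG (Ala) — missense.
Codon 8: GCU (Ala) → GCA (Ala) — synonymous.
Synonymous: 1 of 6.

1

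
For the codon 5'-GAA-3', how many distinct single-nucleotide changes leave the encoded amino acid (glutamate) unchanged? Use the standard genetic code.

1

Position 1: none → 0 synonymous.
Position 2: none → 0 synonymous.
Position 3: GAG → 1 synonymous.
Total: 0 + 0 + 1 = 1.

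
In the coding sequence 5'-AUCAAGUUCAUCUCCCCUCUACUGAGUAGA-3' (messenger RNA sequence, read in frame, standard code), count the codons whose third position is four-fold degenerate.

4

Codon 1 AUC (Ile): third position 3-fold.
Codon 2 AAG (Lys): third position 2-fold.
Codon 3 UUC (Phe): third position 2-fold.
Codon 4 AUC (Ile): third position 3-fold.
Codon 5 UCC (Ser): third position 4-fold.
Codon 6 CCU (Pro): third position 4-fold.
Codon 7 CUA (Leu): third position 4-fold.
Codon 8 CUG (Leu): third position 4-fold.
Codon 9 AGU (Ser): third position 2-fold.
Codon 10 AGA (Arg): third position 2-fold.
Four-fold degenerate third positions: 4.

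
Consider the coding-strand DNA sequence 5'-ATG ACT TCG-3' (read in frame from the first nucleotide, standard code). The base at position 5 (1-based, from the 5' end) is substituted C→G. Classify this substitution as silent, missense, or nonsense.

missense

Position 5 falls in codon 2: ACT → Thr.
After the substitution the codon is AGT → Ser.
Thr ≠ Ser, so this is a missense mutation.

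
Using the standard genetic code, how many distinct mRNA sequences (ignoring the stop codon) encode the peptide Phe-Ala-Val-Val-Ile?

384

Phe: 2 codons.
Ala: 4 codons.
Val: 4 codons.
Val: 4 codons.
Ile: 3 codons.
2 × 4 × 4 × 4 × 3 = 384.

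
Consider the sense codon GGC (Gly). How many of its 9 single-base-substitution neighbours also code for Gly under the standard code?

Position 1: none → 0 synonymous.
Position 2: none → 0 synonymous.
Position 3: GGU, GGA, GGG → 3 synonymous.
Total: 0 + 0 + 3 = 3.

3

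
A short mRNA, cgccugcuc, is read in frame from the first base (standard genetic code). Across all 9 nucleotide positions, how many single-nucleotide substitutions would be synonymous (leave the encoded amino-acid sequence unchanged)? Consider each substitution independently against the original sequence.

Codon 1 (CGC, Arg): 3 synonymous substitutions.
Codon 2 (CUG, Leu): 4 synonymous substitutions.
Codon 3 (CUC, Leu): 3 synonymous substitutions.
Total: 3 + 4 + 3 = 10.

10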